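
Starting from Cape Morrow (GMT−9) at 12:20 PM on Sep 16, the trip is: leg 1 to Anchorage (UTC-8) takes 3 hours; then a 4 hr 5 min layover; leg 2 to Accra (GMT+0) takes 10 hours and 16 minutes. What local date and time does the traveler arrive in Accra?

2:41 PM on Sep 17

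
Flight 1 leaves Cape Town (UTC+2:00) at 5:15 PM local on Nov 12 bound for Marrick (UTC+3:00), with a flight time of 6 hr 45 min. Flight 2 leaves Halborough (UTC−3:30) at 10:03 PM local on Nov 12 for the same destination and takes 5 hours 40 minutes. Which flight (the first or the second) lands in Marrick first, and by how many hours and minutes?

the first, by 9 hours 13 minutes

Flight 1 in UTC: 5:15 PM − 2:00 = 3:15 PM on Nov 12.
+6 hours 45 minutes → arrive 10:00 PM UTC on Nov 12.
Flight 2 in UTC: 10:03 PM + 3:30 = 1:33 AM on Nov 13.
+5 hours 40 minutes → arrive 7:13 AM UTC on Nov 13.
Flight 1 lands earlier by 9 hours 13 minutes.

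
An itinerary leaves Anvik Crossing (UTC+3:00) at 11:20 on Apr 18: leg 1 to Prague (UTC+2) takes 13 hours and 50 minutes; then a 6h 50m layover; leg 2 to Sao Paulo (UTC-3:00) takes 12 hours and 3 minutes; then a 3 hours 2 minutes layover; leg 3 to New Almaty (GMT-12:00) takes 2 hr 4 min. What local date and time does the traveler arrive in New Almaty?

10:09 on Apr 19

Convert departure to UTC: 11:20 − 3:00 = 08:20 UTC on Apr 18.
Add 13 hours 50 minutes leg 1 → 22:10 UTC.
Add 6 hours 50 minutes layover in Prague → 05:00 UTC (Apr 19).
Add 12 hours and 3 minutes leg 2 → 17:03 UTC.
Add 3 hours and 2 minutes layover in Sao Paulo → 20:05 UTC.
Add 2 hours and 4 minutes leg 3 → 22:09 UTC.
New Almaty is UTC−12:00, so local arrival = 22:09 − 12:00 = 10:09 on Apr 19.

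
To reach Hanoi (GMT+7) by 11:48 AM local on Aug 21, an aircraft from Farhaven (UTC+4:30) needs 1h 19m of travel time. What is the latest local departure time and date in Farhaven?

Target arrival in UTC: 11:48 AM − 7:00 = 4:48 AM on Aug 21.
Subtract 1 hour and 19 minutes → departure 3:29 AM UTC on Aug 21.
Farhaven is UTC+4:30: 3:29 AM + 4:30 = 7:59 AM on Aug 21.

7:59 AM on August 21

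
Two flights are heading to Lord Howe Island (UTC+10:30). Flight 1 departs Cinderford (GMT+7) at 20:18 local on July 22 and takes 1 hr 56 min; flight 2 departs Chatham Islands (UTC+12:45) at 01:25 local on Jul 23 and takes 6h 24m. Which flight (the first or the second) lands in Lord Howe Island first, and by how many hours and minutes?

Flight 1 in UTC: 20:18 − 7:00 = 13:18 on Jul 22.
+1 hour 56 minutes → arrive 15:14 UTC on Jul 22.
Flight 2 in UTC: 01:25 − 12:45 = 12:40 on Jul 22.
+6 hours 24 minutes → arrive 19:04 UTC on Jul 22.
Flight 1 lands earlier by 3 hours 50 minutes.

the first, by 3 hours 50 minutes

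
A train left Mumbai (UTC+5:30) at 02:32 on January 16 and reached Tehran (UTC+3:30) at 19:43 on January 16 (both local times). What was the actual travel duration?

19 hours 11 minutes

Departure in UTC: 02:32 − 5:30 = 21:02 on Jan 15.
Arrival in UTC: 19:43 − 3:30 = 16:13 on Jan 16.
Elapsed = 16:13 − 21:02 (+1 day) = 19 hours 11 minutes.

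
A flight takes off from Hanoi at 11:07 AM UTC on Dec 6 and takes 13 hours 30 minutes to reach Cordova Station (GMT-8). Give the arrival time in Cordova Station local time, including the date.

Departure is given in UTC: 11:07 AM on Dec 6.
Add 13 hours 30 minutes → 12:37 AM UTC (Dec 7).
Cordova Station is UTC−8:00: 12:37 AM − 8:00 = 4:37 PM on Dec 6.

4:37 PM on Dec 6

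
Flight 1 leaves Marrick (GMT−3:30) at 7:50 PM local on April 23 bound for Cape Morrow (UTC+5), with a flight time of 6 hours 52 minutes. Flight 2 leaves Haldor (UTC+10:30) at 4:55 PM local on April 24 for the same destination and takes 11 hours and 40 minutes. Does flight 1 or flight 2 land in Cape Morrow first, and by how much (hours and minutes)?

Flight 1 in UTC: 7:50 PM + 3:30 = 11:20 PM on Apr 23.
+6 hours and 52 minutes → arrive 6:12 AM UTC on Apr 24.
Flight 2 in UTC: 4:55 PM − 10:30 = 6:25 AM on Apr 24.
+11 hours and 40 minutes → arrive 6:05 PM UTC on Apr 24.
Flight 1 lands earlier by 11 hours 53 minutes.

the first, by 11 hours 53 minutes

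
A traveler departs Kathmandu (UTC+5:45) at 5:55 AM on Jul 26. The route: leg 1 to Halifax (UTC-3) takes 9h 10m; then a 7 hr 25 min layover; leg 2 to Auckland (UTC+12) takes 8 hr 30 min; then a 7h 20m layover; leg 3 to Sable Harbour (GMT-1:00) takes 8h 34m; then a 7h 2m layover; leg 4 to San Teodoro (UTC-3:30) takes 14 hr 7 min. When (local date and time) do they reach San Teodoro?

10:48 AM on July 28

Convert departure to UTC: 5:55 AM − 5:45 = 12:10 AM UTC on Jul 26.
Add 9 hours and 10 minutes leg 1 → 9:20 AM UTC.
Add 7 hours 25 minutes layover in Halifax → 4:45 PM UTC.
Add 8 hours 30 minutes leg 2 → 1:15 AM UTC (Jul 27).
Add 7 hours and 20 minutes layover in Auckland → 8:35 AM UTC.
Add 8 hours 34 minutes leg 3 → 5:09 PM UTC.
Add 7 hours and 2 minutes layover in Sable Harbour → 12:11 AM UTC (Jul 28).
Add 14 hours 7 minutes leg 4 → 2:18 PM UTC.
San Teodoro is UTC−3:30, so local arrival = 2:18 PM − 3:30 = 10:48 AM on Jul 28.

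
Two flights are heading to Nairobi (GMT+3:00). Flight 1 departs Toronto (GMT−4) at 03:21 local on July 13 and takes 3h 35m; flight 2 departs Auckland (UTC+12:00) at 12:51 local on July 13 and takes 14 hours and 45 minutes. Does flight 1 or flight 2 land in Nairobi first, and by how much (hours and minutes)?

the first, by 4 hours 40 minutes

Flight 1 in UTC: 03:21 + 4:00 = 07:21 on Jul 13.
+3 hours 35 minutes → arrive 10:56 UTC on Jul 13.
Flight 2 in UTC: 12:51 − 12:00 = 00:51 on Jul 13.
+14 hours and 45 minutes → arrive 15:36 UTC on Jul 13.
Flight 1 lands earlier by 4 hours 40 minutes.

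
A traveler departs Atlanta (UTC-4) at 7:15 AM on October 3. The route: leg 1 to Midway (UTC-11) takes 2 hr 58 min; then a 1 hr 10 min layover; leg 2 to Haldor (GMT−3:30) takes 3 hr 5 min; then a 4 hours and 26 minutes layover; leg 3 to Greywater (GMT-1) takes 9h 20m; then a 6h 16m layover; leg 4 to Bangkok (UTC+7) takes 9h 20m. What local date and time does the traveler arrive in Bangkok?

Convert departure to UTC: 7:15 AM + 4:00 = 11:15 AM UTC on Oct 3.
Add 2 hours and 58 minutes leg 1 → 2:13 PM UTC.
Add 1 hour and 10 minutes layover in Midway → 3:23 PM UTC.
Add 3 hours 5 minutes leg 2 → 6:28 PM UTC.
Add 4 hours 26 minutes layover in Haldor → 10:54 PM UTC.
Add 9 hours 20 minutes leg 3 → 8:14 AM UTC (Oct 4).
Add 6 hours 16 minutes layover in Greywater → 2:30 PM UTC.
Add 9 hours and 20 minutes leg 4 → 11:50 PM UTC.
Bangkok is UTC+7:00, so local arrival = 11:50 PM + 7:00 = 6:50 AM on Oct 5.

6:50 AM on Oct 5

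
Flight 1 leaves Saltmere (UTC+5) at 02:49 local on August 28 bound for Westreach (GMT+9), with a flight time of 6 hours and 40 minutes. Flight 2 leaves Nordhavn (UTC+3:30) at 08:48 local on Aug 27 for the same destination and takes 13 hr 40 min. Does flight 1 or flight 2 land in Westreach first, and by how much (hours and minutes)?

Flight 1 in UTC: 02:49 − 5:00 = 21:49 on Aug 27.
+6 hours 40 minutes → arrive 04:29 UTC on Aug 28.
Flight 2 in UTC: 08:48 − 3:30 = 05:18 on Aug 27.
+13 hours and 40 minutes → arrive 18:58 UTC on Aug 27.
Flight 2 lands earlier by 9 hours 31 minutes.

the second, by 9 hours 31 minutes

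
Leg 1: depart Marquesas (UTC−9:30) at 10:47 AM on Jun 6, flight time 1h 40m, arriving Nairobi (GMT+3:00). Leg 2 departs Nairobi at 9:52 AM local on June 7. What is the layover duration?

8 hours 55 minutes

Convert departure to UTC: 10:47 AM + 9:30 = 8:17 PM UTC on Jun 6.
Add 1 hour 40 minutes flight time → 9:57 PM UTC.
Nairobi is UTC+3:00, so local arrival = 9:57 PM + 3:00 = 12:57 AM on Jun 7.
Layover = 9:52 AM − 12:57 AM = 8 hours 55 minutes.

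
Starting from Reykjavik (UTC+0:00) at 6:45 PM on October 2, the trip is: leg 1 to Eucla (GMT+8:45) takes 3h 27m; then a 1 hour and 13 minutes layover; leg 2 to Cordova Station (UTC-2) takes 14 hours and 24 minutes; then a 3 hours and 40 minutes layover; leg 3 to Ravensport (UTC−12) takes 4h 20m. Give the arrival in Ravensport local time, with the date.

Reykjavik is at UTC+0, so departure is already 6:45 PM UTC on Oct 2.
Add 3 hours and 27 minutes leg 1 → 10:12 PM UTC.
Add 1 hour 13 minutes layover in Eucla → 11:25 PM UTC.
Add 14 hours and 24 minutes leg 2 → 1:49 PM UTC (Oct 3).
Add 3 hours 40 minutes layover in Cordova Station → 5:29 PM UTC.
Add 4 hours and 20 minutes leg 3 → 9:49 PM UTC.
Ravensport is UTC−12:00, so local arrival = 9:49 PM − 12:00 = 9:49 AM on Oct 3.

9:49 AM on October 3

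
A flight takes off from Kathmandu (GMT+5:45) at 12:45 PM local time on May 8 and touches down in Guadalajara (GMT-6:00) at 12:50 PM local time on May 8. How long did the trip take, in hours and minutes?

Departure in UTC: 12:45 PM − 5:45 = 7:00 AM on May 8.
Arrival in UTC: 12:50 PM + 6:00 = 6:50 PM on May 8.
Elapsed = 6:50 PM − 7:00 AM = 11 hours 50 minutes.

11 hours 50 minutes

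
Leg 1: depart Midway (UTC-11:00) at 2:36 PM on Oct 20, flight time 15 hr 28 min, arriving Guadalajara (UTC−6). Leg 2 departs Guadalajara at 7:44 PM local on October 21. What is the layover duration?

Convert departure to UTC: 2:36 PM + 11:00 = 1:36 AM UTC on Oct 21.
Add 15 hours 28 minutes flight time → 5:04 PM UTC.
Guadalajara is UTC−6:00, so local arrival = 5:04 PM − 6:00 = 11:04 AM on Oct 21.
Layover = 7:44 PM − 11:04 AM = 8 hours 40 minutes.

8 hours 40 minutes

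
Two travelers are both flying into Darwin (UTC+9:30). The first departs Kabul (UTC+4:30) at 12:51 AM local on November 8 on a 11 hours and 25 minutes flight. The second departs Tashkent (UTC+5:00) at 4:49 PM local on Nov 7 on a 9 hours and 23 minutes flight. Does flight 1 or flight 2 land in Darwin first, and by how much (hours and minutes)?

the second, by 10 hours 34 minutes

Flight 1 in UTC: 12:51 AM − 4:30 = 8:21 PM on Nov 7.
+11 hours 25 minutes → arrive 7:46 AM UTC on Nov 8.
Flight 2 in UTC: 4:49 PM − 5:00 = 11:49 AM on Nov 7.
+9 hours and 23 minutes → arrive 9:12 PM UTC on Nov 7.
Flight 2 lands earlier by 10 hours 34 minutes.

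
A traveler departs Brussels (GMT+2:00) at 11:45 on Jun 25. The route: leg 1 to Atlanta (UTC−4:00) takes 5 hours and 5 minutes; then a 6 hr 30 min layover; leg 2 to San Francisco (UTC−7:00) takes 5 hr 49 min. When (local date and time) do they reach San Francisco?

Convert departure to UTC: 11:45 − 2:00 = 09:45 UTC on Jun 25.
Add 5 hours 5 minutes leg 1 → 14:50 UTC.
Add 6 hours 30 minutes layover in Atlanta → 21:20 UTC.
Add 5 hours 49 minutes leg 2 → 03:09 UTC (Jun 26).
San Francisco is UTC−7:00, so local arrival = 03:09 − 7:00 = 20:09 on Jun 25.

20:09 on June 25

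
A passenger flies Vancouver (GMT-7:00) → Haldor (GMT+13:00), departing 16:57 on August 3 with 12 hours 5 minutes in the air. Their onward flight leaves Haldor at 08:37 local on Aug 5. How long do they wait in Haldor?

7 hours 35 minutes

Convert departure to UTC: 16:57 + 7:00 = 23:57 UTC on Aug 3.
Add 12 hours 5 minutes flight time → 12:02 UTC (Aug 4).
Haldor is UTC+13:00, so local arrival = 12:02 + 13:00 = 01:02 on Aug 5.
Layover = 08:37 − 01:02 = 7 hours 35 minutes.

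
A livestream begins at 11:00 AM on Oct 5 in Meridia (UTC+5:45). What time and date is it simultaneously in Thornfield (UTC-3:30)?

1:45 AM on October 5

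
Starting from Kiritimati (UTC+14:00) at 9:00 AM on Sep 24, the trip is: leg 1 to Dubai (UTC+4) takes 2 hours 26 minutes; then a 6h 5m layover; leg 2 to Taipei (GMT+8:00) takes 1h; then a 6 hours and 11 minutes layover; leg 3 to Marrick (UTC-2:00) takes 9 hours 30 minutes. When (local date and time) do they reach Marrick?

6:12 PM on September 24

Convert departure to UTC: 9:00 AM − 14:00 = 7:00 PM UTC on Sep 23.
Add 2 hours 26 minutes leg 1 → 9:26 PM UTC.
Add 6 hours 5 minutes layover in Dubai → 3:31 AM UTC (Sep 24).
Add 1 hour leg 2 → 4:31 AM UTC.
Add 6 hours and 11 minutes layover in Taipei → 10:42 AM UTC.
Add 9 hours and 30 minutes leg 3 → 8:12 PM UTC.
Marrick is UTC−2:00, so local arrival = 8:12 PM − 2:00 = 6:12 PM on Sep 24.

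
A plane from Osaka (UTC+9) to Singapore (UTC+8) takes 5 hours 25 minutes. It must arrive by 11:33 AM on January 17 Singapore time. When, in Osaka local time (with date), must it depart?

7:08 AM on Jan 17

Target arrival in UTC: 11:33 AM − 8:00 = 3:33 AM on Jan 17.
Subtract 5 hours 25 minutes → departure 10:08 PM UTC on Jan 16.
Osaka is UTC+9:00: 10:08 PM + 9:00 = 7:08 AM on Jan 17.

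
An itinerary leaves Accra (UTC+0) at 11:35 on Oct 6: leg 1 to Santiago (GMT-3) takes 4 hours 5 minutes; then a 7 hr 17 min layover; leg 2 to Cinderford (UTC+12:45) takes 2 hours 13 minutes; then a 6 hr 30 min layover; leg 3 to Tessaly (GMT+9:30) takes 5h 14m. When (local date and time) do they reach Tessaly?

Accra is at UTC+0, so departure is already 11:35 UTC on Oct 6.
Add 4 hours 5 minutes leg 1 → 15:40 UTC.
Add 7 hours 17 minutes layover in Santiago → 22:57 UTC.
Add 2 hours and 13 minutes leg 2 → 01:10 UTC (Oct 7).
Add 6 hours 30 minutes layover in Cinderford → 07:40 UTC.
Add 5 hours and 14 minutes leg 3 → 12:54 UTC.
Tessaly is UTC+9:30, so local arrival = 12:54 + 9:30 = 22:24 on Oct 7.

22:24 on October 7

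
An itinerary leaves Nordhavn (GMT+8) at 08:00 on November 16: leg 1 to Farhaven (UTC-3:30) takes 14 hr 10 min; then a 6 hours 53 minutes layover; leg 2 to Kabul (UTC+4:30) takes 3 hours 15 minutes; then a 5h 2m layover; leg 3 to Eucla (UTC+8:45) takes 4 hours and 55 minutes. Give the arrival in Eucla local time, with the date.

19:00 on November 17

Convert departure to UTC: 08:00 − 8:00 = 00:00 UTC on Nov 16.
Add 14 hours 10 minutes leg 1 → 14:10 UTC.
Add 6 hours and 53 minutes layover in Farhaven → 21:03 UTC.
Add 3 hours and 15 minutes leg 2 → 00:18 UTC (Nov 17).
Add 5 hours and 2 minutes layover in Kabul → 05:20 UTC.
Add 4 hours and 55 minutes leg 3 → 10:15 UTC.
Eucla is UTC+8:45, so local arrival = 10:15 + 8:45 = 19:00 on Nov 17.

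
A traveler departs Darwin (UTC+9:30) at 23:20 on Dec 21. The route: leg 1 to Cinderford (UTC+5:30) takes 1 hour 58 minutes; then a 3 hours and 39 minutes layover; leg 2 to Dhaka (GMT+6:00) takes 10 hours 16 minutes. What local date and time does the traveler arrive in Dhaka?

Convert departure to UTC: 23:20 − 9:30 = 13:50 UTC on Dec 21.
Add 1 hour 58 minutes leg 1 → 15:48 UTC.
Add 3 hours and 39 minutes layover in Cinderford → 19:27 UTC.
Add 10 hours 16 minutes leg 2 → 05:43 UTC (Dec 22).
Dhaka is UTC+6:00, so local arrival = 05:43 + 6:00 = 11:43 on Dec 22.

11:43 on December 22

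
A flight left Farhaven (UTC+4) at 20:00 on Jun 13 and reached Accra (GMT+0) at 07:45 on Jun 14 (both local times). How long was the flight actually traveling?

15 hours 45 minutes

Departure in UTC: 20:00 − 4:00 = 16:00 on Jun 13.
Arrival is already UTC: 07:45 on Jun 14.
Elapsed = 07:45 − 16:00 (+1 day) = 15 hours 45 minutes.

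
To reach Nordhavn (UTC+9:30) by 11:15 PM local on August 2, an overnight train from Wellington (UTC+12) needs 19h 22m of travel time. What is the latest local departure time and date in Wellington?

6:23 AM on August 2

Target arrival in UTC: 11:15 PM − 9:30 = 1:45 PM on Aug 2.
Subtract 19 hours 22 minutes → departure 6:23 PM UTC on Aug 1.
Wellington is UTC+12:00: 6:23 PM + 12:00 = 6:23 AM on Aug 2.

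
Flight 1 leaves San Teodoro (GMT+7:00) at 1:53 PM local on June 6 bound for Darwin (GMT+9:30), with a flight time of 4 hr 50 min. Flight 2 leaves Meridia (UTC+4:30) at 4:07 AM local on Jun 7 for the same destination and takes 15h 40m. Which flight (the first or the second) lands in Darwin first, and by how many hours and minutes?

Flight 1 in UTC: 1:53 PM − 7:00 = 6:53 AM on Jun 6.
+4 hours and 50 minutes → arrive 11:43 AM UTC on Jun 6.
Flight 2 in UTC: 4:07 AM − 4:30 = 11:37 PM on Jun 6.
+15 hours and 40 minutes → arrive 3:17 PM UTC on Jun 7.
Flight 1 lands earlier by 27 hours 34 minutes.

the first, by 27 hours 34 minutes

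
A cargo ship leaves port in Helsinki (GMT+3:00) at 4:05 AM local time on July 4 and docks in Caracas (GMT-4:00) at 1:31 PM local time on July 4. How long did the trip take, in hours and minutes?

16 hours 26 minutes

Departure in UTC: 4:05 AM − 3:00 = 1:05 AM on Jul 4.
Arrival in UTC: 1:31 PM + 4:00 = 5:31 PM on Jul 4.
Elapsed = 5:31 PM − 1:05 AM = 16 hours 26 minutes.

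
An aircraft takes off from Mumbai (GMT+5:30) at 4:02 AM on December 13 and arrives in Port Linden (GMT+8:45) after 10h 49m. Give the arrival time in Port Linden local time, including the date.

6:06 PM on Dec 13

Convert departure to UTC: 4:02 AM − 5:30 = 10:32 PM UTC on Dec 12.
Add 10 hours 49 minutes travel time → 9:21 AM UTC (Dec 13).
Port Linden is UTC+8:45, so local arrival = 9:21 AM + 8:45 = 6:06 PM on Dec 13.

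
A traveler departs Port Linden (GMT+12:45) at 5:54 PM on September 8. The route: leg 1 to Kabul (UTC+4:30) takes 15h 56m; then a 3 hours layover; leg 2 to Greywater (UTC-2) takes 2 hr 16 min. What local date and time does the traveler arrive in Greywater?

12:21 AM on September 9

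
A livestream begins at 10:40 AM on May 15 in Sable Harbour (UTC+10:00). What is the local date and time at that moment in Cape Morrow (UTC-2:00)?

10:40 PM on May 14

In UTC: 10:40 AM − 10:00 = 12:40 AM on May 15.
Cape Morrow is UTC−2:00: 12:40 AM − 2:00 = 10:40 PM on May 14.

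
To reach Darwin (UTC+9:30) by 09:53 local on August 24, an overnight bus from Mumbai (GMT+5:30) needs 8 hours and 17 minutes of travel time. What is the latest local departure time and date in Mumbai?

Target arrival in UTC: 09:53 − 9:30 = 00:23 on Aug 24.
Subtract 8 hours and 17 minutes → departure 16:06 UTC on Aug 23.
Mumbai is UTC+5:30: 16:06 + 5:30 = 21:36 on Aug 23.

21:36 on August 23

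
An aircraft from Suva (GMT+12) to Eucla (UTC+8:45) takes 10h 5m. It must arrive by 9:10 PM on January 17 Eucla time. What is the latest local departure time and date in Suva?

2:20 PM on Jan 17

Target arrival in UTC: 9:10 PM − 8:45 = 12:25 PM on Jan 17.
Subtract 10 hours and 5 minutes → departure 2:20 AM UTC on Jan 17.
Suva is UTC+12:00: 2:20 AM + 12:00 = 2:20 PM on Jan 17.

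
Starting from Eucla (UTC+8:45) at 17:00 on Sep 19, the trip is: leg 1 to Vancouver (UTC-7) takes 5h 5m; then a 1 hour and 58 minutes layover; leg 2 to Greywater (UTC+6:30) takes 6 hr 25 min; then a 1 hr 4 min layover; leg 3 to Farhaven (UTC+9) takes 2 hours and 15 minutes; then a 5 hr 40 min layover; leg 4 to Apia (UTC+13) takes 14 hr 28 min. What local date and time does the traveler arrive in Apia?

Convert departure to UTC: 17:00 − 8:45 = 08:15 UTC on Sep 19.
Add 5 hours 5 minutes leg 1 → 13:20 UTC.
Add 1 hour 58 minutes layover in Vancouver → 15:18 UTC.
Add 6 hours and 25 minutes leg 2 → 21:43 UTC.
Add 1 hour and 4 minutes layover in Greywater → 22:47 UTC.
Add 2 hours and 15 minutes leg 3 → 01:02 UTC (Sep 20).
Add 5 hours 40 minutes layover in Farhaven → 06:42 UTC.
Add 14 hours 28 minutes leg 4 → 21:10 UTC.
Apia is UTC+13:00, so local arrival = 21:10 + 13:00 = 10:10 on Sep 21.

10:10 on September 21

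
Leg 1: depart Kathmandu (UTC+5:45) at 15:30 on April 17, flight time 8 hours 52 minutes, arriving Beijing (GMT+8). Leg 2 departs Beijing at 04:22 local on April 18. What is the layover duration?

1 hour 45 minutes

Convert departure to UTC: 15:30 − 5:45 = 09:45 UTC on Apr 17.
Add 8 hours and 52 minutes flight time → 18:37 UTC.
Beijing is UTC+8:00, so local arrival = 18:37 + 8:00 = 02:37 on Apr 18.
Layover = 04:22 − 02:37 = 1 hour 45 minutes.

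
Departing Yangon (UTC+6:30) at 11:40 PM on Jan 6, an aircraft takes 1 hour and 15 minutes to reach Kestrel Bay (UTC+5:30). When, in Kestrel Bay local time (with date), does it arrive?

11:55 PM on January 6

Kestrel Bay is 1:00 behind Yangon.
After 1 hour and 15 minutes it is 12:55 AM (Jan 7) in Yangon.
Shift by the zone difference: 12:55 AM − 1:00 = 11:55 PM on Jan 6 in Kestrel Bay.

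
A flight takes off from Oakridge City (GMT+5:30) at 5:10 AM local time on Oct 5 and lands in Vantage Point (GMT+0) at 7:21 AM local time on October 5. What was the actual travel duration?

7 hours 41 minutes

Departure in UTC: 5:10 AM − 5:30 = 11:40 PM on Oct 4.
Arrival is already UTC: 7:21 AM on Oct 5.
Elapsed = 7:21 AM − 11:40 PM (+1 day) = 7 hours 41 minutes.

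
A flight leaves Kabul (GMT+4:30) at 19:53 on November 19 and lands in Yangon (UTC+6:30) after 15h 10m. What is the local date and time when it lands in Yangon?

Yangon is 2:00 ahead of Kabul.
After 15 hours and 10 minutes it is 11:03 (Nov 20) in Kabul.
Shift by the zone difference: 11:03 + 2:00 = 13:03 on Nov 20 in Yangon.

13:03 on November 20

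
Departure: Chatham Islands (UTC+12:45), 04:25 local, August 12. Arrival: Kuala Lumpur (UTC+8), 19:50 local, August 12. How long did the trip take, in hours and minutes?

20 hours 10 minutes

Departure in UTC: 04:25 − 12:45 = 15:40 on Aug 11.
Arrival in UTC: 19:50 − 8:00 = 11:50 on Aug 12.
Elapsed = 11:50 − 15:40 (+1 day) = 20 hours 10 minutes.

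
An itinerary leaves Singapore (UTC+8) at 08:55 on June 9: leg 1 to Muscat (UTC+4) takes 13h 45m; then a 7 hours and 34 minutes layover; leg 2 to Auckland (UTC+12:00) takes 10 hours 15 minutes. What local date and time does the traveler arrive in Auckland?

20:29 on Jun 10

Convert departure to UTC: 08:55 − 8:00 = 00:55 UTC on Jun 9.
Add 13 hours and 45 minutes leg 1 → 14:40 UTC.
Add 7 hours 34 minutes layover in Muscat → 22:14 UTC.
Add 10 hours and 15 minutes leg 2 → 08:29 UTC (Jun 10).
Auckland is UTC+12:00, so local arrival = 08:29 + 12:00 = 20:29 on Jun 10.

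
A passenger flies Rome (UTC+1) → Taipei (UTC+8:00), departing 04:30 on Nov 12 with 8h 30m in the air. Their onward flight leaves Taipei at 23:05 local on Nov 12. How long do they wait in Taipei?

3 hours 5 minutes

Convert departure to UTC: 04:30 − 1:00 = 03:30 UTC on Nov 12.
Add 8 hours and 30 minutes flight time → 12:00 UTC.
Taipei is UTC+8:00, so local arrival = 12:00 + 8:00 = 20:00 on Nov 12.
Layover = 23:05 − 20:00 = 3 hours 5 minutes.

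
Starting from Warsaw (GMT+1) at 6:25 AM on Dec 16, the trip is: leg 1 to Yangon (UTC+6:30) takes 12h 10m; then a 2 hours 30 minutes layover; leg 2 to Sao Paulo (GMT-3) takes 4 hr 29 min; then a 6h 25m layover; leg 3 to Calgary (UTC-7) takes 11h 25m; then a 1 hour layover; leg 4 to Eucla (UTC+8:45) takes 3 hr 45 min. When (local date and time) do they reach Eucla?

7:54 AM on Dec 18

Convert departure to UTC: 6:25 AM − 1:00 = 5:25 AM UTC on Dec 16.
Add 12 hours and 10 minutes leg 1 → 5:35 PM UTC.
Add 2 hours 30 minutes layover in Yangon → 8:05 PM UTC.
Add 4 hours and 29 minutes leg 2 → 12:34 AM UTC (Dec 17).
Add 6 hours and 25 minutes layover in Sao Paulo → 6:59 AM UTC.
Add 11 hours 25 minutes leg 3 → 6:24 PM UTC.
Add 1 hour layover in Calgary → 7:24 PM UTC.
Add 3 hours 45 minutes leg 4 → 11:09 PM UTC.
Eucla is UTC+8:45, so local arrival = 11:09 PM + 8:45 = 7:54 AM on Dec 18.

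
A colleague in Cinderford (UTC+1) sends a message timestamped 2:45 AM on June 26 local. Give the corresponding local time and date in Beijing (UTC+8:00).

9:45 AM on Jun 26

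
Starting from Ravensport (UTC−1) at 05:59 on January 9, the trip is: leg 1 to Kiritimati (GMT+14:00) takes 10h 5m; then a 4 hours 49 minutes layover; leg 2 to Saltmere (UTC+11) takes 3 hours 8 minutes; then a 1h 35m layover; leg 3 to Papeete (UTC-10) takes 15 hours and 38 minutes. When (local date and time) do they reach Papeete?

Convert departure to UTC: 05:59 + 1:00 = 06:59 UTC on Jan 9.
Add 10 hours 5 minutes leg 1 → 17:04 UTC.
Add 4 hours 49 minutes layover in Kiritimati → 21:53 UTC.
Add 3 hours and 8 minutes leg 2 → 01:01 UTC (Jan 10).
Add 1 hour and 35 minutes layover in Saltmere → 02:36 UTC.
Add 15 hours 38 minutes leg 3 → 18:14 UTC.
Papeete is UTC−10:00, so local arrival = 18:14 − 10:00 = 08:14 on Jan 10.

08:14 on January 10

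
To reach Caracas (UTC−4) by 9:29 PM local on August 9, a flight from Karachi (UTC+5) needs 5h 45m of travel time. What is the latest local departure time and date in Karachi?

12:44 AM on Aug 10

Target arrival in UTC: 9:29 PM + 4:00 = 1:29 AM on Aug 10.
Subtract 5 hours and 45 minutes → departure 7:44 PM UTC on Aug 9.
Karachi is UTC+5:00: 7:44 PM + 5:00 = 12:44 AM on Aug 10.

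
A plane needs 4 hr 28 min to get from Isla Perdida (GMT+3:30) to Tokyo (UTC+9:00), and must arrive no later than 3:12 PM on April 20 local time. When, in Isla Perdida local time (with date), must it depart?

Target arrival in UTC: 3:12 PM − 9:00 = 6:12 AM on Apr 20.
Subtract 4 hours and 28 minutes → departure 1:44 AM UTC on Apr 20.
Isla Perdida is UTC+3:30: 1:44 AM + 3:30 = 5:14 AM on Apr 20.

5:14 AM on April 20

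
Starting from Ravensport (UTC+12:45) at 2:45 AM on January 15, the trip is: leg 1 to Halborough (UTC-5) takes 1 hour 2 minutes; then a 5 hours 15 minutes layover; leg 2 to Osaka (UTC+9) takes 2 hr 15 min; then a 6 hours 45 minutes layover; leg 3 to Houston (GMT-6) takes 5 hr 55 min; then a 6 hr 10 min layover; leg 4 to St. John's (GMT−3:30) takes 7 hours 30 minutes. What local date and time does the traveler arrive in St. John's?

Convert departure to UTC: 2:45 AM − 12:45 = 2:00 PM UTC on Jan 14.
Add 1 hour and 2 minutes leg 1 → 3:02 PM UTC.
Add 5 hours 15 minutes layover in Halborough → 8:17 PM UTC.
Add 2 hours 15 minutes leg 2 → 10:32 PM UTC.
Add 6 hours 45 minutes layover in Osaka → 5:17 AM UTC (Jan 15).
Add 5 hours and 55 minutes leg 3 → 11:12 AM UTC.
Add 6 hours and 10 minutes layover in Houston → 5:22 PM UTC.
Add 7 hours and 30 minutes leg 4 → 12:52 AM UTC (Jan 16).
St. John's is UTC−3:30, so local arrival = 12:52 AM − 3:30 = 9:22 PM on Jan 15.

9:22 PM on January 15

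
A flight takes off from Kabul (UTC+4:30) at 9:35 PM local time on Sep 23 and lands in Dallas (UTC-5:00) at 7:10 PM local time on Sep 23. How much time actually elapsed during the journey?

Departure in UTC: 9:35 PM − 4:30 = 5:05 PM on Sep 23.
Arrival in UTC: 7:10 PM + 5:00 = 12:10 AM on Sep 24.
Elapsed = 12:10 AM − 5:05 PM (+1 day) = 7 hours 5 minutes.

7 hours 5 minutes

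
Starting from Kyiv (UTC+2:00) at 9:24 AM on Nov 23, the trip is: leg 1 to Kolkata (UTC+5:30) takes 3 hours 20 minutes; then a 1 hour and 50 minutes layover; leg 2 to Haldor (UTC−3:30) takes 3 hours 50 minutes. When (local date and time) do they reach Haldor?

12:54 PM on November 23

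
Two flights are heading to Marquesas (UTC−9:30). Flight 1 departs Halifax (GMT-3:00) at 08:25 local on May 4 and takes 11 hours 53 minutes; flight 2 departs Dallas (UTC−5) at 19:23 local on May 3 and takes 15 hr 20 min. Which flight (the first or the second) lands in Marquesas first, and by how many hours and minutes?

Flight 1 in UTC: 08:25 + 3:00 = 11:25 on May 4.
+11 hours and 53 minutes → arrive 23:18 UTC on May 4.
Flight 2 in UTC: 19:23 + 5:00 = 00:23 on May 4.
+15 hours and 20 minutes → arrive 15:43 UTC on May 4.
Flight 2 lands earlier by 7 hours 35 minutes.

the second, by 7 hours 35 minutes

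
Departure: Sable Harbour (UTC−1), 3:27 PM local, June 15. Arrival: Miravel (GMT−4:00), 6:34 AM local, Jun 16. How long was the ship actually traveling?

Departure in UTC: 3:27 PM + 1:00 = 4:27 PM on Jun 15.
Arrival in UTC: 6:34 AM + 4:00 = 10:34 AM on Jun 16.
Elapsed = 10:34 AM − 4:27 PM (+1 day) = 18 hours 7 minutes.

18 hours 7 minutes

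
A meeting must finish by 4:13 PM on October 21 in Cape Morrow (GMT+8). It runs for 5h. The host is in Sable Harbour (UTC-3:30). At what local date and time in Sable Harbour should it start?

11:43 PM on Oct 20

Target end time in UTC: 4:13 PM − 8:00 = 8:13 AM on Oct 21.
Subtract 5 hours → start 3:13 AM UTC on Oct 21.
Sable Harbour is UTC−3:30: 3:13 AM − 3:30 = 11:43 PM on Oct 20.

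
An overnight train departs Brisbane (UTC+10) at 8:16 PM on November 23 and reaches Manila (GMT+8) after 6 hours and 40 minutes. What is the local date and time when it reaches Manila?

12:56 AM on Nov 24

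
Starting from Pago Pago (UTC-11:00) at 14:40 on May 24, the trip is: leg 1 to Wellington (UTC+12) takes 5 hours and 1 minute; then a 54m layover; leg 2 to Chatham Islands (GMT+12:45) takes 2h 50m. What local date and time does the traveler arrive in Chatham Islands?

Convert departure to UTC: 14:40 + 11:00 = 01:40 UTC on May 25.
Add 5 hours and 1 minute leg 1 → 06:41 UTC.
Add 54 minutes layover in Wellington → 07:35 UTC.
Add 2 hours 50 minutes leg 2 → 10:25 UTC.
Chatham Islands is UTC+12:45, so local arrival = 10:25 + 12:45 = 23:10 on May 25.

23:10 on May 25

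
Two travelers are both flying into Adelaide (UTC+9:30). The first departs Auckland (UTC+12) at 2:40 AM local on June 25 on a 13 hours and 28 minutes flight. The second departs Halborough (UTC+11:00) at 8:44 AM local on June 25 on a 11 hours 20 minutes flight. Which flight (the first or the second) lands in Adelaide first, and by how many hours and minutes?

the first, by 4 hours 56 minutes

Flight 1 in UTC: 2:40 AM − 12:00 = 2:40 PM on Jun 24.
+13 hours 28 minutes → arrive 4:08 AM UTC on Jun 25.
Flight 2 in UTC: 8:44 AM − 11:00 = 9:44 PM on Jun 24.
+11 hours and 20 minutes → arrive 9:04 AM UTC on Jun 25.
Flight 1 lands earlier by 4 hours 56 minutes.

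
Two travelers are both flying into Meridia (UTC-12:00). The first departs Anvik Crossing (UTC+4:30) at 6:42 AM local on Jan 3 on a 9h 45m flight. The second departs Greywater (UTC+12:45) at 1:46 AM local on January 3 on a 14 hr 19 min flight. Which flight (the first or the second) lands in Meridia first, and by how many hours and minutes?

the second, by 8 hours 37 minutes

Flight 1 in UTC: 6:42 AM − 4:30 = 2:12 AM on Jan 3.
+9 hours 45 minutes → arrive 11:57 AM UTC on Jan 3.
Flight 2 in UTC: 1:46 AM − 12:45 = 1:01 PM on Jan 2.
+14 hours 19 minutes → arrive 3:20 AM UTC on Jan 3.
Flight 2 lands earlier by 8 hours 37 minutes.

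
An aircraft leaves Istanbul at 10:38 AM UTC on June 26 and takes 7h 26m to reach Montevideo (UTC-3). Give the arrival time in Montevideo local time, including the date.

Departure is given in UTC: 10:38 AM on Jun 26.
Add 7 hours 26 minutes → 6:04 PM UTC.
Montevideo is UTC−3:00: 6:04 PM − 3:00 = 3:04 PM on Jun 26.

3:04 PM on June 26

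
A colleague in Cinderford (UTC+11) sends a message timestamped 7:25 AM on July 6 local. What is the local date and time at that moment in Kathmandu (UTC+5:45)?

2:10 AM on Jul 6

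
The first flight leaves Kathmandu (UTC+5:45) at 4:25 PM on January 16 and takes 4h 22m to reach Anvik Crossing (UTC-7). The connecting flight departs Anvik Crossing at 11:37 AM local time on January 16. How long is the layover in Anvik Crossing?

3 hours 35 minutes

Convert departure to UTC: 4:25 PM − 5:45 = 10:40 AM UTC on Jan 16.
Add 4 hours and 22 minutes flight time → 3:02 PM UTC.
Anvik Crossing is UTC−7:00, so local arrival = 3:02 PM − 7:00 = 8:02 AM on Jan 16.
Layover = 11:37 AM − 8:02 AM = 3 hours 35 minutes.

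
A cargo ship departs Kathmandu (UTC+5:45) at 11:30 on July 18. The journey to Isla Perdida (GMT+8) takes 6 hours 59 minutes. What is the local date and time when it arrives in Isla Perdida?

20:44 on July 18

Convert departure to UTC: 11:30 − 5:45 = 05:45 UTC on Jul 18.
Add 6 hours and 59 minutes travel time → 12:44 UTC.
Isla Perdida is UTC+8:00, so local arrival = 12:44 + 8:00 = 20:44 on Jul 18.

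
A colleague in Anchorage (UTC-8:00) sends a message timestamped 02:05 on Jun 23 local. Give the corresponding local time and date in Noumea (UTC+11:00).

21:05 on June 23

In UTC: 02:05 + 8:00 = 10:05 on Jun 23.
Noumea is UTC+11:00: 10:05 + 11:00 = 21:05 on Jun 23.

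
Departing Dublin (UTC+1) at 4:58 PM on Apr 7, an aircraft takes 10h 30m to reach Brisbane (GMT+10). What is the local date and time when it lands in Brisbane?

12:28 PM on Apr 8

Brisbane is 9:00 ahead of Dublin.
After 10 hours 30 minutes it is 3:28 AM (Apr 8) in Dublin.
Shift by the zone difference: 3:28 AM + 9:00 = 12:28 PM on Apr 8 in Brisbane.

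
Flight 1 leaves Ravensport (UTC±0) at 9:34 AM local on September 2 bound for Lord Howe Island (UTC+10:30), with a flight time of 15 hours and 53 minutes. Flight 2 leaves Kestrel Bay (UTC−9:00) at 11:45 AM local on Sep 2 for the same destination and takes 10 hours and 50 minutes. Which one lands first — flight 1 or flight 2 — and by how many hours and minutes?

the first, by 6 hours 8 minutes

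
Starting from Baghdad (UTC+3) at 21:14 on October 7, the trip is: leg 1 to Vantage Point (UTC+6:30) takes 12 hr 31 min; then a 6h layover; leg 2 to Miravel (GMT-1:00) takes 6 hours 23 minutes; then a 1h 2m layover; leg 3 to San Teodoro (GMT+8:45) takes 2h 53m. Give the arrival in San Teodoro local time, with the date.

07:48 on October 9

Convert departure to UTC: 21:14 − 3:00 = 18:14 UTC on Oct 7.
Add 12 hours and 31 minutes leg 1 → 06:45 UTC (Oct 8).
Add 6 hours layover in Vantage Point → 12:45 UTC.
Add 6 hours 23 minutes leg 2 → 19:08 UTC.
Add 1 hour 2 minutes layover in Miravel → 20:10 UTC.
Add 2 hours 53 minutes leg 3 → 23:03 UTC.
San Teodoro is UTC+8:45, so local arrival = 23:03 + 8:45 = 07:48 on Oct 9.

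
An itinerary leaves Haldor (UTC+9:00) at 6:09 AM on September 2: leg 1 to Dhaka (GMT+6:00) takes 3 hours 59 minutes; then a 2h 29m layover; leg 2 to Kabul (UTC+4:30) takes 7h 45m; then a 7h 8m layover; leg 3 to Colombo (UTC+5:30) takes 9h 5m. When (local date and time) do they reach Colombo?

Convert departure to UTC: 6:09 AM − 9:00 = 9:09 PM UTC on Sep 1.
Add 3 hours 59 minutes leg 1 → 1:08 AM UTC (Sep 2).
Add 2 hours and 29 minutes layover in Dhaka → 3:37 AM UTC.
Add 7 hours 45 minutes leg 2 → 11:22 AM UTC.
Add 7 hours 8 minutes layover in Kabul → 6:30 PM UTC.
Add 9 hours 5 minutes leg 3 → 3:35 AM UTC (Sep 3).
Colombo is UTC+5:30, so local arrival = 3:35 AM + 5:30 = 9:05 AM on Sep 3.

9:05 AM on September 3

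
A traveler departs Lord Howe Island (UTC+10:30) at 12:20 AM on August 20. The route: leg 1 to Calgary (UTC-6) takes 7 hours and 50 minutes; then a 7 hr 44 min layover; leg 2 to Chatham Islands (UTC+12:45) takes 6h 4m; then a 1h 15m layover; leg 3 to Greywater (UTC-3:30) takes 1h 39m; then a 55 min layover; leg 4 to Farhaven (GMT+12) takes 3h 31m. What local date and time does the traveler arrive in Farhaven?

Convert departure to UTC: 12:20 AM − 10:30 = 1:50 PM UTC on Aug 19.
Add 7 hours and 50 minutes leg 1 → 9:40 PM UTC.
Add 7 hours and 44 minutes layover in Calgary → 5:24 AM UTC (Aug 20).
Add 6 hours and 4 minutes leg 2 → 11:28 AM UTC.
Add 1 hour 15 minutes layover in Chatham Islands → 12:43 PM UTC.
Add 1 hour and 39 minutes leg 3 → 2:22 PM UTC.
Add 55 minutes layover in Greywater → 3:17 PM UTC.
Add 3 hours and 31 minutes leg 4 → 6:48 PM UTC.
Farhaven is UTC+12:00, so local arrival = 6:48 PM + 12:00 = 6:48 AM on Aug 21.

6:48 AM on August 21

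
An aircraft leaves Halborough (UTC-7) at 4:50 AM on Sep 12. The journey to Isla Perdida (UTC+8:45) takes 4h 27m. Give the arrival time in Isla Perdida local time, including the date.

1:02 AM on September 13

Convert departure to UTC: 4:50 AM + 7:00 = 11:50 AM UTC on Sep 12.
Add 4 hours 27 minutes travel time → 4:17 PM UTC.
Isla Perdida is UTC+8:45, so local arrival = 4:17 PM + 8:45 = 1:02 AM on Sep 13.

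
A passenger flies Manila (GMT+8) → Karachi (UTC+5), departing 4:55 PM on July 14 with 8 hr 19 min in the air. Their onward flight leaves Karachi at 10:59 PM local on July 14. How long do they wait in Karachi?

Convert departure to UTC: 4:55 PM − 8:00 = 8:55 AM UTC on Jul 14.
Add 8 hours and 19 minutes flight time → 5:14 PM UTC.
Karachi is UTC+5:00, so local arrival = 5:14 PM + 5:00 = 10:14 PM on Jul 14.
Layover = 10:59 PM − 10:14 PM = 45 minutes.

45 minutes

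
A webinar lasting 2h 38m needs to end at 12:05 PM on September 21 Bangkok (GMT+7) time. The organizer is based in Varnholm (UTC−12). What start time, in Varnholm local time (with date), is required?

2:27 PM on September 20

Target end time in UTC: 12:05 PM − 7:00 = 5:05 AM on Sep 21.
Subtract 2 hours 38 minutes → start 2:27 AM UTC on Sep 21.
Varnholm is UTC−12:00: 2:27 AM − 12:00 = 2:27 PM on Sep 20.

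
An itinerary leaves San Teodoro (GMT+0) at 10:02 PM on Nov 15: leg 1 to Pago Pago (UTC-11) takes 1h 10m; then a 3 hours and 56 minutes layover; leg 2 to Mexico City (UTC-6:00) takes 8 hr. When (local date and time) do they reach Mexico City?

San Teodoro is at UTC+0, so departure is already 10:02 PM UTC on Nov 15.
Add 1 hour 10 minutes leg 1 → 11:12 PM UTC.
Add 3 hours 56 minutes layover in Pago Pago → 3:08 AM UTC (Nov 16).
Add 8 hours leg 2 → 11:08 AM UTC.
Mexico City is UTC−6:00, so local arrival = 11:08 AM − 6:00 = 5:08 AM on Nov 16.

5:08 AM on November 16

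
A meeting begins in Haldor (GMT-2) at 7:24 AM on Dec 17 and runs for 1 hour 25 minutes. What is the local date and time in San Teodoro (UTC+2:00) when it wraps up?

12:49 PM on Dec 17

San Teodoro is 4:00 ahead of Haldor.
After 1 hour 25 minutes it is 8:49 AM in Haldor.
Shift by the zone difference: 8:49 AM + 4:00 = 12:49 PM on Dec 17 in San Teodoro.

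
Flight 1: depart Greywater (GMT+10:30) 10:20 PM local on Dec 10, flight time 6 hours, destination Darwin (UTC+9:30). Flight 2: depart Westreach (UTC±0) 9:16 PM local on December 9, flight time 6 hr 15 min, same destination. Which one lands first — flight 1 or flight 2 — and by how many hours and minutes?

the second, by 14 hours 19 minutes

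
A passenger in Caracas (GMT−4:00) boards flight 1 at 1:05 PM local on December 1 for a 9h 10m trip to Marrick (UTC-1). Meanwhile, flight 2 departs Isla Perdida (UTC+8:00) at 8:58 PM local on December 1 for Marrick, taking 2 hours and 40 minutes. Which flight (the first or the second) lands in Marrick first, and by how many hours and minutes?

the second, by 10 hours 37 minutes

Flight 1 in UTC: 1:05 PM + 4:00 = 5:05 PM on Dec 1.
+9 hours 10 minutes → arrive 2:15 AM UTC on Dec 2.
Flight 2 in UTC: 8:58 PM − 8:00 = 12:58 PM on Dec 1.
+2 hours 40 minutes → arrive 3:38 PM UTC on Dec 1.
Flight 2 lands earlier by 10 hours 37 minutes.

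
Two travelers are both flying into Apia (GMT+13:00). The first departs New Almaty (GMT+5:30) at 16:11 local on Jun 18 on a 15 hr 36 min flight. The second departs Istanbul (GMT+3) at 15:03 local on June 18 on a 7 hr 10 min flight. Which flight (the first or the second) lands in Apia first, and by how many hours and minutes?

Flight 1 in UTC: 16:11 − 5:30 = 10:41 on Jun 18.
+15 hours and 36 minutes → arrive 02:17 UTC on Jun 19.
Flight 2 in UTC: 15:03 − 3:00 = 12:03 on Jun 18.
+7 hours 10 minutes → arrive 19:13 UTC on Jun 18.
Flight 2 lands earlier by 7 hours 4 minutes.

the second, by 7 hours 4 minutes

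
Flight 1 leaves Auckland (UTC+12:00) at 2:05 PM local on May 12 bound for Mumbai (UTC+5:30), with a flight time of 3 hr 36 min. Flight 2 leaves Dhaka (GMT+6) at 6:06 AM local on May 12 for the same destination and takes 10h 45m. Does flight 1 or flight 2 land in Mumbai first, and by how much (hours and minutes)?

Flight 1 in UTC: 2:05 PM − 12:00 = 2:05 AM on May 12.
+3 hours and 36 minutes → arrive 5:41 AM UTC on May 12.
Flight 2 in UTC: 6:06 AM − 6:00 = 12:06 AM on May 12.
+10 hours 45 minutes → arrive 10:51 AM UTC on May 12.
Flight 1 lands earlier by 5 hours 10 minutes.

the first, by 5 hours 10 minutes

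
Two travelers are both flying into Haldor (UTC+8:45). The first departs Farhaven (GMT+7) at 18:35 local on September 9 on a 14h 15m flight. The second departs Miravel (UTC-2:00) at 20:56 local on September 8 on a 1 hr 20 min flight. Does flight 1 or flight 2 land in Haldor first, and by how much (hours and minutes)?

the second, by 25 hours 34 minutes

Flight 1 in UTC: 18:35 − 7:00 = 11:35 on Sep 9.
+14 hours 15 minutes → arrive 01:50 UTC on Sep 10.
Flight 2 in UTC: 20:56 + 2:00 = 22:56 on Sep 8.
+1 hour 20 minutes → arrive 00:16 UTC on Sep 9.
Flight 2 lands earlier by 25 hours 34 minutes.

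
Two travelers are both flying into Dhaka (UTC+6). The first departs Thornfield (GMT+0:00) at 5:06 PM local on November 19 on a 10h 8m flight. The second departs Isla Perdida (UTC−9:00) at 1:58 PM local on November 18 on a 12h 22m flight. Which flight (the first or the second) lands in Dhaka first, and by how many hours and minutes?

the second, by 15 hours 54 minutes

Flight 1 departs at 5:06 PM UTC (Nov 19).
+10 hours and 8 minutes → arrive 3:14 AM UTC on Nov 20.
Flight 2 in UTC: 1:58 PM + 9:00 = 10:58 PM on Nov 18.
+12 hours 22 minutes → arrive 11:20 AM UTC on Nov 19.
Flight 2 lands earlier by 15 hours 54 minutes.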